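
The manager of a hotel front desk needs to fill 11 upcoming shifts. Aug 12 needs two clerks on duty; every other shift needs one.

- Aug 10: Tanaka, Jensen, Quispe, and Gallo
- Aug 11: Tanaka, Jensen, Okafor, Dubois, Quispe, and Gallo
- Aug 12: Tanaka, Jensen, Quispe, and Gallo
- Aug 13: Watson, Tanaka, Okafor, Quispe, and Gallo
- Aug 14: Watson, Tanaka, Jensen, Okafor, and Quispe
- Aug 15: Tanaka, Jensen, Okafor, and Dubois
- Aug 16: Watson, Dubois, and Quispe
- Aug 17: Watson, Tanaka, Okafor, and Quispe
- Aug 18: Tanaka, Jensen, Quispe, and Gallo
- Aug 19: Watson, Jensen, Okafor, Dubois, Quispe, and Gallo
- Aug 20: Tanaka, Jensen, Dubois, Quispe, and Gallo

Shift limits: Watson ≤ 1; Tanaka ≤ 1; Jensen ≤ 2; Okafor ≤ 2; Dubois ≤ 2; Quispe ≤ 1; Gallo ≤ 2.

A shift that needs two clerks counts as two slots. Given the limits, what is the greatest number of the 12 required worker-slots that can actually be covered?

Total capacity across all clerks is 1+1+2+2+2+1+2 = 11, and 12 slots are needed, so at most 11 can be filled.
An assignment achieving 11: Aug 10→Tanaka, Aug 11→Dubois, Aug 12→Jensen+Quispe, Aug 13→Okafor, Aug 15→Jensen, Aug 16→Watson, Aug 17→Okafor, Aug 18→Gallo, Aug 19→Gallo, Aug 20→Dubois.
Loads: Watson 1/1, Tanaka 1/1, Jensen 2/2, Okafor 2/2, Dubois 2/2, Quispe 1/1, Gallo 2/2.

11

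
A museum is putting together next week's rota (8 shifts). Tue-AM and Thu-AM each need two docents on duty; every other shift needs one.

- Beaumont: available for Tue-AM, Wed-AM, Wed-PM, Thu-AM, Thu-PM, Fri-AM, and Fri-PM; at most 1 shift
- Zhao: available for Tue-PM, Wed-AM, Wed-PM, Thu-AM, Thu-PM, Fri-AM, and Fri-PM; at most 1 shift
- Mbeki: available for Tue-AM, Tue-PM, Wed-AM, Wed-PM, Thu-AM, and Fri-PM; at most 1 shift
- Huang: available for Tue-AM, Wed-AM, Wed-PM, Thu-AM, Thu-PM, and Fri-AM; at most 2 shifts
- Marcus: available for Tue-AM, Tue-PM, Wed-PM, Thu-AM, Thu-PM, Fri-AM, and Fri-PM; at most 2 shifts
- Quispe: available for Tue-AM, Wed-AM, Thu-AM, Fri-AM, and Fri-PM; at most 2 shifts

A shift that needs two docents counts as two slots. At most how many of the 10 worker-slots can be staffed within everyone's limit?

Total capacity across all docents is 1+1+1+2+2+2 = 9, and 10 slots are needed, so at most 9 can be filled.
An assignment achieving 9: Tue-AM→Mbeki+Huang, Tue-PM→Zhao, Wed-AM→Huang, Wed-PM→Marcus, Thu-AM→Quispe, Thu-PM→Beaumont, Fri-AM→Marcus, Fri-PM→Quispe.
Loads: Beaumont 1/1, Zhao 1/1, Mbeki 1/1, Huang 2/2, Marcus 2/2, Quispe 2/2.

9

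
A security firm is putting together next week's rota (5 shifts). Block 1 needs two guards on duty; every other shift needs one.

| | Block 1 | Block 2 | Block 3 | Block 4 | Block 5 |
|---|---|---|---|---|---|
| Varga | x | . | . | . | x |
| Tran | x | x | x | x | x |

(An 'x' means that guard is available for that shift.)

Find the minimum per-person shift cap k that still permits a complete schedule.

4

With 2 guards and 6 worker-slots to fill, someone must work at least ⌈6/2⌉ = 3 shifts, so k ≥ 3.
k = 3 fails: Shifts {Block 1, Block 2, Block 3, Block 4} need 5 worker-slots in total, but the guards available for any of those shifts (Varga and Tran) can supply at most 4 among them. So no valid schedule exists.
k = 4 works: Block 1→Varga+Tran, Block 2→Tran, Block 3→Tran, Block 4→Tran, Block 5→Varga.
Loads: Varga 2, Tran 4 — all ≤ 4.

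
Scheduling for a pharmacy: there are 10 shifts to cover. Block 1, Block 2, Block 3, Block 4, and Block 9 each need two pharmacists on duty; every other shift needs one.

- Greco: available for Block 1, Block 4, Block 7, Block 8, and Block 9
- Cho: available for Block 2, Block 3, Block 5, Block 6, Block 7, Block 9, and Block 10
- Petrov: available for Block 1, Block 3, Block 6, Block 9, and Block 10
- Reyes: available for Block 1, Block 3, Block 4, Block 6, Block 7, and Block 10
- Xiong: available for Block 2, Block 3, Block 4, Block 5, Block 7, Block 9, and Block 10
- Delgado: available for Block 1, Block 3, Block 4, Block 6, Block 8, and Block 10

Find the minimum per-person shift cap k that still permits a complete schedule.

With 6 pharmacists and 15 worker-slots to fill, someone must work at least ⌈15/6⌉ = 3 shifts, so k ≥ 3.
k = 3 works: Block 1→Greco+Petrov, Block 2→Cho+Xiong, Block 3→Reyes+Delgado, Block 4→Reyes+Xiong, Block 5→Cho, Block 6→Cho, Block 7→Greco, Block 8→Greco, Block 9→Petrov+Xiong, Block 10→Petrov.
Loads: Greco 3, Cho 3, Petrov 3, Reyes 2, Xiong 3, Delgado 1 — all ≤ 3.

3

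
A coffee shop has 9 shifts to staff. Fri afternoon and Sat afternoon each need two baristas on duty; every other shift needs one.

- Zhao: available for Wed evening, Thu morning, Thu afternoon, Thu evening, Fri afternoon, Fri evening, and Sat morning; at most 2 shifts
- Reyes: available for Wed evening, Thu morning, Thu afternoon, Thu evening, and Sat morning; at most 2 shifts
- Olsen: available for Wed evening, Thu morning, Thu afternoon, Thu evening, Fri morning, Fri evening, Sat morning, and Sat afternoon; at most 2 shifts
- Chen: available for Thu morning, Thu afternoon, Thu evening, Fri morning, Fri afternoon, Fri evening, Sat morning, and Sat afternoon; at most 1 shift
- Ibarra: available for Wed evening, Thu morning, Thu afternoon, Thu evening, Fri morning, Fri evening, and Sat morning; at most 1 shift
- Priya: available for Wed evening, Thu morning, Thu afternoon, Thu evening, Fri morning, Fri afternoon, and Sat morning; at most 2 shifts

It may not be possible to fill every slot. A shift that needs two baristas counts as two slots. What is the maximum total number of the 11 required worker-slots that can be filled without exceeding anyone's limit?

Total capacity across all baristas is 2+2+2+1+1+2 = 10, and 11 slots are needed, so at most 10 can be filled.
An assignment achieving 10: Wed evening→Reyes, Thu morning→Reyes, Thu afternoon→Ibarra, Thu evening→Priya, Fri morning→Olsen, Fri afternoon→Zhao+Priya, Fri evening→Zhao, Sat afternoon→Olsen+Chen.
Loads: Zhao 2/2, Reyes 2/2, Olsen 2/2, Chen 1/1, Ibarra 1/1, Priya 2/2.

10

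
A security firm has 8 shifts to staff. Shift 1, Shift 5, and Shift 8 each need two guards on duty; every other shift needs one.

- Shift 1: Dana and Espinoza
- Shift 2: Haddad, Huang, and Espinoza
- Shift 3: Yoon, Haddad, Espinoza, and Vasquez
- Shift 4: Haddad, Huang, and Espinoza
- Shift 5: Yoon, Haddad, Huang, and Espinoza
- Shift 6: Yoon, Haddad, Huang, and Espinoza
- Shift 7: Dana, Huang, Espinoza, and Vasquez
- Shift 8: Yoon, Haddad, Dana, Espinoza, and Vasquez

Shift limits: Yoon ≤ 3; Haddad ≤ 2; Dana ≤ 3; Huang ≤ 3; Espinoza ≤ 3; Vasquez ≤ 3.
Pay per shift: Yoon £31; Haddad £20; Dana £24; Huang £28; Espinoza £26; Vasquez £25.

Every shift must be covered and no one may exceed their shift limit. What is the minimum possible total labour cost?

£268

Shift 1 can only be covered by Dana and Espinoza, so that assignment is forced.
Picking the cheapest available guard for each shift independently would cost £244, but that ignores the shift limits.
An optimal schedule: Shift 1→Dana+Espinoza, Shift 2→Haddad, Shift 3→Vasquez, Shift 4→Haddad, Shift 5→Espinoza+Huang, Shift 6→Espinoza, Shift 7→Dana, Shift 8→Dana+Vasquez.
Total: 24 + 26 + 20 + 25 + 20 + 26 + 28 + 26 + 24 + 24 + 25 = £268.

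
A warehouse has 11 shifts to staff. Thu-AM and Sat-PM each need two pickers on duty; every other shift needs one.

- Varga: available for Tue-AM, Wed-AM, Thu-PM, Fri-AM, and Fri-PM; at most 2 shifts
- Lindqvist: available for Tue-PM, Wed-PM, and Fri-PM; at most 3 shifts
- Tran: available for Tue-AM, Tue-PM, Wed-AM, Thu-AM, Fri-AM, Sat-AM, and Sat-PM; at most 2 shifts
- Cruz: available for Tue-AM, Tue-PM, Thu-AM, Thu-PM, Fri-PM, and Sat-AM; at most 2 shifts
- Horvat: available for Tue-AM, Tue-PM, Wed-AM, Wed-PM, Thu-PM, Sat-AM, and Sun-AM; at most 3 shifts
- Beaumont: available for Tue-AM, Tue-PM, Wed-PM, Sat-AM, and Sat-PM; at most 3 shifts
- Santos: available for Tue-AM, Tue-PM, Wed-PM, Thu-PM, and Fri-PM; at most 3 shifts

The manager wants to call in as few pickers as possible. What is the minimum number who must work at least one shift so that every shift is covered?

13 slots to fill and no one can take more than 3, so at least ⌈13/3⌉ = 5 pickers are needed.
No set of 5 pickers can cover every shift (each such set leaves at least one shift with no one available or exceeds a cap).
Varga, Lindqvist, Tran, Cruz, Horvat, and Beaumont alone can cover everything: Tue-AM→Horvat, Tue-PM→Lindqvist, Wed-AM→Varga, Wed-PM→Lindqvist, Thu-AM→Tran+Cruz, Thu-PM→Cruz, Fri-AM→Varga, Fri-PM→Lindqvist, Sat-AM→Horvat, Sat-PM→Tran+Beaumont, Sun-AM→Horvat.

6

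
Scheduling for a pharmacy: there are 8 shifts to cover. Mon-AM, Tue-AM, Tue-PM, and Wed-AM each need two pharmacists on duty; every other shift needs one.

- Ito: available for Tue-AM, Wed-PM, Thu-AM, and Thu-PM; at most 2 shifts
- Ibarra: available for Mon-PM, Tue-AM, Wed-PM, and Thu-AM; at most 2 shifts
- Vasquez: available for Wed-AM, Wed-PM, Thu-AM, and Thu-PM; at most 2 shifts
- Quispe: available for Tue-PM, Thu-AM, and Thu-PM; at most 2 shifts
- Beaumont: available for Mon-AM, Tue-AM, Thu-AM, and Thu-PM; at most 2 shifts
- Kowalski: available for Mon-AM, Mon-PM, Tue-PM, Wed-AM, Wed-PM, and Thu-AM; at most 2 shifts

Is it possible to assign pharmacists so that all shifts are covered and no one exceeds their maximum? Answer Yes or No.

Total capacity is 12 and 12 slots are needed, so capacity alone doesn't rule it out.
Shifts {Mon-AM, Tue-PM, Wed-AM} need 6 worker-slots in total, but the pharmacists available for any of those shifts (Vasquez, Quispe, Beaumont, and Kowalski) can supply at most 5 among them. So no valid schedule exists.

No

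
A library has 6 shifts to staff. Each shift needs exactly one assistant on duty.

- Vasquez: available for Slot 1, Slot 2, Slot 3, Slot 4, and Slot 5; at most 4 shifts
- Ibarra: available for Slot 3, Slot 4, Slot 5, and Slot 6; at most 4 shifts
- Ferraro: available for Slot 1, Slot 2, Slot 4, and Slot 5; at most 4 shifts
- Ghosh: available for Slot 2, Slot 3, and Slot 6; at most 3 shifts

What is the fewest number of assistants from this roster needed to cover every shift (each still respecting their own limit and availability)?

2

6 slots to fill and no one can take more than 4, so at least ⌈6/4⌉ = 2 assistants are needed.
Vasquez and Ibarra alone can cover everything: Slot 1→Vasquez, Slot 2→Vasquez, Slot 3→Vasquez, Slot 4→Vasquez, Slot 5→Ibarra, Slot 6→Ibarra.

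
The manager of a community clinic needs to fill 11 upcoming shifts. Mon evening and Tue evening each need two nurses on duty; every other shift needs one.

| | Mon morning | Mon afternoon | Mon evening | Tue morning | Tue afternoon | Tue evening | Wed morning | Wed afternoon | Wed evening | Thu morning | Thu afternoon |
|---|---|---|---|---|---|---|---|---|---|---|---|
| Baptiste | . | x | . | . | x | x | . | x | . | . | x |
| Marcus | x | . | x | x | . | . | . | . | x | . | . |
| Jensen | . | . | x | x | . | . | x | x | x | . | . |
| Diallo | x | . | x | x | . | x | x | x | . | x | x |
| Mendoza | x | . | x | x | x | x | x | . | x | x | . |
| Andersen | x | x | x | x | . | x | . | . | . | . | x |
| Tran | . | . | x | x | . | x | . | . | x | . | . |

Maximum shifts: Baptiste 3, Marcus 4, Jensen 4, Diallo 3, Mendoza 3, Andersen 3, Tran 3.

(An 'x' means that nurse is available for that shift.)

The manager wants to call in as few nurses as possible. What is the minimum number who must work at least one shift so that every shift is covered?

4

13 slots to fill and no one can take more than 4, so at least ⌈13/4⌉ = 4 nurses are needed.
Baptiste, Marcus, Jensen, and Diallo alone can cover everything: Mon morning→Marcus, Mon afternoon→Baptiste, Mon evening→Marcus+Jensen, Tue morning→Marcus, Tue afternoon→Baptiste, Tue evening→Baptiste+Diallo, Wed morning→Jensen, Wed afternoon→Jensen, Wed evening→Marcus, Thu morning→Diallo, Thu afternoon→Diallo.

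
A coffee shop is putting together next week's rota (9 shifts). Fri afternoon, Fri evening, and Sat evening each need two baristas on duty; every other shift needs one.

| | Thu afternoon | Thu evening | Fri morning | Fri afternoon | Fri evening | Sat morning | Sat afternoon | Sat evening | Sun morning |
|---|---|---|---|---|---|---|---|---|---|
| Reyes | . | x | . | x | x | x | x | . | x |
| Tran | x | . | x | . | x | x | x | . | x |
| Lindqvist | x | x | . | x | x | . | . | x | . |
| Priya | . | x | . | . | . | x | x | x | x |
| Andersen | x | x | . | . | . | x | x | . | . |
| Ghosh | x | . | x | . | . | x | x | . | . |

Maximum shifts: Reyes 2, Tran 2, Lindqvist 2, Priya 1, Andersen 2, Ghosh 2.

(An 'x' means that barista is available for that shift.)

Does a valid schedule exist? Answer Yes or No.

Total capacity is 2+2+2+1+2+2 = 11 but 12 worker-slots are needed — infeasible.

No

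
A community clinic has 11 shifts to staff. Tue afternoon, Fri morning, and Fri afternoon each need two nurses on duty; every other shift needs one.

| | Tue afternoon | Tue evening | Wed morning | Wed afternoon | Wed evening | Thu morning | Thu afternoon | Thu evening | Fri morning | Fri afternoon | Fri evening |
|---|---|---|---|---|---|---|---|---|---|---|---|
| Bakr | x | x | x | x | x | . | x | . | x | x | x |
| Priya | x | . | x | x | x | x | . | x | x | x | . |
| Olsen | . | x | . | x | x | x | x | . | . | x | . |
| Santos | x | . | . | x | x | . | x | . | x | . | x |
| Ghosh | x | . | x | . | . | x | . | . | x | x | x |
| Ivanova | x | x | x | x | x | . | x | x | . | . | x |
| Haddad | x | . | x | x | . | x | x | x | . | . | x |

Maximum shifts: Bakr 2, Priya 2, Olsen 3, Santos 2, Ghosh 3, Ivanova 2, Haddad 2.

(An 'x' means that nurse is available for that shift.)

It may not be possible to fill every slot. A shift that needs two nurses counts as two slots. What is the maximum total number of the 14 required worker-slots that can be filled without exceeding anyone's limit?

Total capacity across all nurses is 2+2+3+2+3+2+2 = 16, and 14 slots are needed, so at most 14 can be filled.
An assignment achieving 14: Tue afternoon→Ghosh+Ivanova, Tue evening→Bakr, Wed morning→Ghosh, Wed afternoon→Ivanova, Wed evening→Olsen, Thu morning→Priya, Thu afternoon→Olsen, Thu evening→Priya, Fri morning→Bakr+Santos, Fri afternoon→Olsen+Ghosh, Fri evening→Santos.
Loads: Bakr 2/2, Priya 2/2, Olsen 3/3, Santos 2/2, Ghosh 3/3, Ivanova 2/2, Haddad 0/2.

14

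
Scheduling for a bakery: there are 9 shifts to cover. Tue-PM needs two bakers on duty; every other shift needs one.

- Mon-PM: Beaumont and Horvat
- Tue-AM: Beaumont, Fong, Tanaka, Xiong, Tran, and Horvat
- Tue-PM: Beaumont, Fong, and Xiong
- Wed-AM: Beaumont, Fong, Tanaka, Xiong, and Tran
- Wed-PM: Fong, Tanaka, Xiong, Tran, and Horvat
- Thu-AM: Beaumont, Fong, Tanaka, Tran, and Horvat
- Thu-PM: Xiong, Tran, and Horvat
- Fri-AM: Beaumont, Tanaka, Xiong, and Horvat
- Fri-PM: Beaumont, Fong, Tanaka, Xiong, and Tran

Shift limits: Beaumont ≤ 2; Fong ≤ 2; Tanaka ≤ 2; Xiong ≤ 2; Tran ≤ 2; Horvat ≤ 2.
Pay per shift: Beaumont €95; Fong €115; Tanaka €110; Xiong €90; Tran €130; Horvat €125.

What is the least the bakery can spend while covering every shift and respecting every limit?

Picking the cheapest available baker for each shift independently would cost €915, but that ignores the shift limits.
An optimal schedule: Mon-PM→Beaumont, Tue-AM→Horvat, Tue-PM→Xiong+Beaumont, Wed-AM→Tanaka, Wed-PM→Fong, Thu-AM→Horvat, Thu-PM→Xiong, Fri-AM→Tanaka, Fri-PM→Fong.
Total: 95 + 125 + 90 + 95 + 110 + 115 + 125 + 90 + 110 + 115 = €1070.

€1070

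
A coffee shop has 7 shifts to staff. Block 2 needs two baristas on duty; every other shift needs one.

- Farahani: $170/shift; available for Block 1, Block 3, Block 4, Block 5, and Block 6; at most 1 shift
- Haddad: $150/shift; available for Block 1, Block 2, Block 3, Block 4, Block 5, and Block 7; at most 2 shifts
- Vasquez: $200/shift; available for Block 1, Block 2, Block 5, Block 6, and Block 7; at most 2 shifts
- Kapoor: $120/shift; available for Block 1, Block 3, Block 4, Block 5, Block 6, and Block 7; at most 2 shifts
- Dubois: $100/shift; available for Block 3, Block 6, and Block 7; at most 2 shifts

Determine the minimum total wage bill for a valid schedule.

Block 2 can only be covered by Haddad and Vasquez, so that assignment is forced.
Picking the cheapest available barista for each shift independently would cost $1010, but that ignores the shift limits.
An optimal schedule: Block 1→Kapoor, Block 2→Haddad+Vasquez, Block 3→Dubois, Block 4→Kapoor, Block 5→Haddad, Block 6→Farahani, Block 7→Dubois.
Total: 120 + 150 + 200 + 100 + 120 + 150 + 170 + 100 = $1110.

$1110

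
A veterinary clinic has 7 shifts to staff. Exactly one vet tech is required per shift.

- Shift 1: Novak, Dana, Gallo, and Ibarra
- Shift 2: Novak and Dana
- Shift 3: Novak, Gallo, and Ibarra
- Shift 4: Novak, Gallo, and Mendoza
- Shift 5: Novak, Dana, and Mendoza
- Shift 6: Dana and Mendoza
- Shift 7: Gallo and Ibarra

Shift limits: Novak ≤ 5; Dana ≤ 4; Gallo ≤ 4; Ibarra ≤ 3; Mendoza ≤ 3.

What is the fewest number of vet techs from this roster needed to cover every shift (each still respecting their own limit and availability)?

2

7 slots to fill and no one can take more than 5, so at least ⌈7/5⌉ = 2 vet techs are needed.
Dana and Gallo alone can cover everything: Shift 1→Dana, Shift 2→Dana, Shift 3→Gallo, Shift 4→Gallo, Shift 5→Dana, Shift 6→Dana, Shift 7→Gallo.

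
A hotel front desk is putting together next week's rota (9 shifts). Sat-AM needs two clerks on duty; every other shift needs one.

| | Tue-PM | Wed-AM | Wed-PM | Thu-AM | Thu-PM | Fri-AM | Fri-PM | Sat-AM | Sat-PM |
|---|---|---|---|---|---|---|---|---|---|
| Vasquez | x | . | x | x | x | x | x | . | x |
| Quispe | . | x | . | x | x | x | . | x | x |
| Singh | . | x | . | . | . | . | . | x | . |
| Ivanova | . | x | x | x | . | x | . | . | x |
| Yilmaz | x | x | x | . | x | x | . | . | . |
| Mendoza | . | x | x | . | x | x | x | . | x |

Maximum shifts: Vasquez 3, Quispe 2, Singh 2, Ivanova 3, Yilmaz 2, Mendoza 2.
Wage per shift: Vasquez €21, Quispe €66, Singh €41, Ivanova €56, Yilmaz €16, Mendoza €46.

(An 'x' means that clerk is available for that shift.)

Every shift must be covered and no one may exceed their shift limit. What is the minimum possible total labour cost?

Sat-AM can only be covered by Quispe and Singh, so that assignment is forced.
Picking the cheapest available clerk for each shift independently would cost €250, but that ignores the shift limits.
An optimal schedule: Tue-PM→Yilmaz, Wed-AM→Singh, Wed-PM→Yilmaz, Thu-AM→Vasquez, Thu-PM→Vasquez, Fri-AM→Mendoza, Fri-PM→Vasquez, Sat-AM→Singh+Quispe, Sat-PM→Mendoza.
Total: 16 + 41 + 16 + 21 + 21 + 46 + 21 + 41 + 66 + 46 = €335.

€335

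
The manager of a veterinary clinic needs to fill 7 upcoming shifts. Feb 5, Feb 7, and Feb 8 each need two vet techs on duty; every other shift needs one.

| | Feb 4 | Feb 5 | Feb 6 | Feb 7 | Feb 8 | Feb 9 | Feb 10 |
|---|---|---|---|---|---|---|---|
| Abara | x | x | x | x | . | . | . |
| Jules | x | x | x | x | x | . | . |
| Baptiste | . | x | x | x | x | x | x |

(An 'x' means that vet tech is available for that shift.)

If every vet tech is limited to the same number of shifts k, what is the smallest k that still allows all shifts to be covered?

With 3 vet techs and 10 worker-slots to fill, someone must work at least ⌈10/3⌉ = 4 shifts, so k ≥ 4.
k = 4 works: Feb 4→Abara, Feb 5→Abara+Jules, Feb 6→Abara, Feb 7→Abara+Jules, Feb 8→Jules+Baptiste, Feb 9→Baptiste, Feb 10→Baptiste.
Loads: Abara 4, Jules 3, Baptiste 3 — all ≤ 4.

4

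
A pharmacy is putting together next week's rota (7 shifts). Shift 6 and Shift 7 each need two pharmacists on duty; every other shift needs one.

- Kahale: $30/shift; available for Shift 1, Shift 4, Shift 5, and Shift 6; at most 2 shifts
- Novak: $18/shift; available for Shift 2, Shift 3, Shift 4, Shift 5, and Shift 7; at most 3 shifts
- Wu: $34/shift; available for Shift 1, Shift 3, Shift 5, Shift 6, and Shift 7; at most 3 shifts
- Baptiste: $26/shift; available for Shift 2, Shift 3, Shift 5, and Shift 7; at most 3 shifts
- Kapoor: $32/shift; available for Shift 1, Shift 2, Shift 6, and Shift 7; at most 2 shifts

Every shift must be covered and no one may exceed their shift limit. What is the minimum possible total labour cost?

$224

Picking the cheapest available pharmacist for each shift independently would cost $208, but that ignores the shift limits.
An optimal schedule: Shift 1→Kahale, Shift 2→Novak, Shift 3→Baptiste, Shift 4→Novak, Shift 5→Baptiste, Shift 6→Kahale+Kapoor, Shift 7→Novak+Baptiste.
Total: 30 + 18 + 26 + 18 + 26 + 30 + 32 + 18 + 26 = $224.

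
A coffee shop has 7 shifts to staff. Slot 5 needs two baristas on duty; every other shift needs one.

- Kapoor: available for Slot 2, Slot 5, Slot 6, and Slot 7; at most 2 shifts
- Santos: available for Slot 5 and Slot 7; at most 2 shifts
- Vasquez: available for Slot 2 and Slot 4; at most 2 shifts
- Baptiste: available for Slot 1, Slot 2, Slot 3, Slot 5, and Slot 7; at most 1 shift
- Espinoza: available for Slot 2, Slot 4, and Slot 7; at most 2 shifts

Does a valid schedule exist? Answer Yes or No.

No

Total capacity is 9 and 8 slots are needed, so capacity alone doesn't rule it out.
Shifts {Slot 1, Slot 3} need 2 worker-slots in total, but the baristas available for any of those shifts (Baptiste) can supply at most 1 among them. So no valid schedule exists.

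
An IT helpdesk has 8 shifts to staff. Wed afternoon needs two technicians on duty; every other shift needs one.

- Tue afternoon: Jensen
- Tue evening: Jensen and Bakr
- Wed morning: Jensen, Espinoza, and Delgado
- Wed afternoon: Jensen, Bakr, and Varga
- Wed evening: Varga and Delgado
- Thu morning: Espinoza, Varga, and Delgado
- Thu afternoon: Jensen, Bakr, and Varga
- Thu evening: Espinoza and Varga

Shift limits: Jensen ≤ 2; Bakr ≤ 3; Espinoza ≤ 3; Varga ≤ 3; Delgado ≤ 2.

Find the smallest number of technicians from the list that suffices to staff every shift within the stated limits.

4

9 slots to fill and no one can take more than 3, so at least ⌈9/3⌉ = 3 technicians are needed.
No set of 3 technicians can cover every shift (each such set leaves at least one shift with no one available or exceeds a cap).
Jensen, Bakr, Espinoza, and Varga alone can cover everything: Tue afternoon→Jensen, Tue evening→Jensen, Wed morning→Espinoza, Wed afternoon→Bakr+Varga, Wed evening→Varga, Thu morning→Espinoza, Thu afternoon→Bakr, Thu evening→Espinoza.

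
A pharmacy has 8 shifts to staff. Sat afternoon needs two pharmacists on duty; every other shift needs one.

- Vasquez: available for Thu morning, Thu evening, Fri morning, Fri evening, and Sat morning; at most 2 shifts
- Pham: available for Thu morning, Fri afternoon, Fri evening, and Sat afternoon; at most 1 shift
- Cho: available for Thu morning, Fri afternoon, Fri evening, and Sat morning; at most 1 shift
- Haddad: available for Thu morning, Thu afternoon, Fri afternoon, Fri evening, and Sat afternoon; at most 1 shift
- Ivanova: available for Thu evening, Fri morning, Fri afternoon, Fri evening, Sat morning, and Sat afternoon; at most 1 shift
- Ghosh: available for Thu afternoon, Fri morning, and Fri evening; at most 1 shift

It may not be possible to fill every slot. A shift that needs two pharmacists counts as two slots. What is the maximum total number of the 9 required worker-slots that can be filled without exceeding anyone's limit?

7

Total capacity across all pharmacists is 2+1+1+1+1+1 = 7, and 9 slots are needed, so at most 7 can be filled.
An assignment achieving 7: Thu afternoon→Haddad, Thu evening→Vasquez, Fri morning→Vasquez, Fri evening→Ghosh, Sat morning→Cho, Sat afternoon→Pham+Ivanova.
Loads: Vasquez 2/2, Pham 1/1, Cho 1/1, Haddad 1/1, Ivanova 1/1, Ghosh 1/1.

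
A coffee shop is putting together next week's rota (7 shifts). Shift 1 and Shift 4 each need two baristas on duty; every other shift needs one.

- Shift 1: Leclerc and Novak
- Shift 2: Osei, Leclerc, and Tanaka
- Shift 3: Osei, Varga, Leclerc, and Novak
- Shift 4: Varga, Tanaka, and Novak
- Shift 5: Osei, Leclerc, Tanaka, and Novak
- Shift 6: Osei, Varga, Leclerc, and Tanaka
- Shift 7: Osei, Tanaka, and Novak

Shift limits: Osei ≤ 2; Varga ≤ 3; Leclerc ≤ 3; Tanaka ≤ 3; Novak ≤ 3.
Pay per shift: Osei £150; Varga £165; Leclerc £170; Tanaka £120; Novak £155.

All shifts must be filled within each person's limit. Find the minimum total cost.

£1295

Shift 1 can only be covered by Leclerc and Novak, so that assignment is forced.
Picking the cheapest available barista for each shift independently would cost £1230, but that ignores the shift limits.
An optimal schedule: Shift 1→Novak+Leclerc, Shift 2→Tanaka, Shift 3→Osei, Shift 4→Tanaka+Novak, Shift 5→Novak, Shift 6→Osei, Shift 7→Tanaka.
Total: 155 + 170 + 120 + 150 + 120 + 155 + 155 + 150 + 120 = £1295.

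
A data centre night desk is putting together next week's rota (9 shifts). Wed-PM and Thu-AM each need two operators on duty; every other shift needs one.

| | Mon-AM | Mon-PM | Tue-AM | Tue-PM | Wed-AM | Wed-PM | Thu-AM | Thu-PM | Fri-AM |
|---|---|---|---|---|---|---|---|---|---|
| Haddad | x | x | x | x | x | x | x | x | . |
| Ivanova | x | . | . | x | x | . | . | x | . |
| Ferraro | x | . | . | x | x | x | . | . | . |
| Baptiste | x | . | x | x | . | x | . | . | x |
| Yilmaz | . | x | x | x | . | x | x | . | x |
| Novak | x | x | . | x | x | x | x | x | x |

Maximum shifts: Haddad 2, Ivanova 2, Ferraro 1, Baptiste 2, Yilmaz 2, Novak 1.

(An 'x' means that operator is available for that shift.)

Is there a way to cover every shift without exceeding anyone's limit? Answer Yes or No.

No

Total capacity is 2+2+1+2+2+1 = 10 but 11 worker-slots are needed — infeasible.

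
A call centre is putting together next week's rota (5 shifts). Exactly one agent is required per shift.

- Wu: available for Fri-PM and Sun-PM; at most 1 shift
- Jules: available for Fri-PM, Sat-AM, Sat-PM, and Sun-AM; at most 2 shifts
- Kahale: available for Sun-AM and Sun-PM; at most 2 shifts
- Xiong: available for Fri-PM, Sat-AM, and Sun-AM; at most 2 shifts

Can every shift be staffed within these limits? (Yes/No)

Sat-PM can only be covered by Jules, so that assignment is forced.
One valid schedule: Fri-PM→Xiong, Sat-AM→Jules, Sat-PM→Jules, Sun-AM→Kahale, Sun-PM→Wu.
Loads: Wu 1/1, Jules 2/2, Kahale 1/2, Xiong 1/2 — all within limits.

Yes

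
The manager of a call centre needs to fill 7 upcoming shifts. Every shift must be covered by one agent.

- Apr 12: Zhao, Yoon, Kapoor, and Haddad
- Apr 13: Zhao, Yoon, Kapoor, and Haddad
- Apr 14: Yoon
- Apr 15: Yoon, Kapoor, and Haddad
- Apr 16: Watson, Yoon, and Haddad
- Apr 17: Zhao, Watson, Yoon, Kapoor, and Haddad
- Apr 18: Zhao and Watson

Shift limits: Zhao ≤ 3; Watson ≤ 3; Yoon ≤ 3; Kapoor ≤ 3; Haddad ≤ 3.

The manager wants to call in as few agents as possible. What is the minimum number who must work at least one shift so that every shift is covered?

7 slots to fill and no one can take more than 3, so at least ⌈7/3⌉ = 3 agents are needed.
Zhao, Watson, and Yoon alone can cover everything: Apr 12→Zhao, Apr 13→Zhao, Apr 14→Yoon, Apr 15→Yoon, Apr 16→Watson, Apr 17→Watson, Apr 18→Zhao.

3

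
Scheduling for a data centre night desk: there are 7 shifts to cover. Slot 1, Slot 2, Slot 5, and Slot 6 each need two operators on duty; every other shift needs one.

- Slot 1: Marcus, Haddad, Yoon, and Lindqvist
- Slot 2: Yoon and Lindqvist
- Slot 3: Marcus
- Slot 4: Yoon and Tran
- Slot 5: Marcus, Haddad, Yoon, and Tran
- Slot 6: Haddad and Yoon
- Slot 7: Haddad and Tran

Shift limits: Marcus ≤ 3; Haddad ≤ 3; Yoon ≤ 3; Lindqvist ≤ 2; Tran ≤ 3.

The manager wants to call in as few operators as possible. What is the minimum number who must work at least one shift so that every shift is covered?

11 slots to fill and no one can take more than 3, so at least ⌈11/3⌉ = 4 operators are needed.
Marcus, Haddad, Yoon, and Lindqvist alone can cover everything: Slot 1→Marcus+Lindqvist, Slot 2→Yoon+Lindqvist, Slot 3→Marcus, Slot 4→Yoon, Slot 5→Marcus+Haddad, Slot 6→Haddad+Yoon, Slot 7→Haddad.

4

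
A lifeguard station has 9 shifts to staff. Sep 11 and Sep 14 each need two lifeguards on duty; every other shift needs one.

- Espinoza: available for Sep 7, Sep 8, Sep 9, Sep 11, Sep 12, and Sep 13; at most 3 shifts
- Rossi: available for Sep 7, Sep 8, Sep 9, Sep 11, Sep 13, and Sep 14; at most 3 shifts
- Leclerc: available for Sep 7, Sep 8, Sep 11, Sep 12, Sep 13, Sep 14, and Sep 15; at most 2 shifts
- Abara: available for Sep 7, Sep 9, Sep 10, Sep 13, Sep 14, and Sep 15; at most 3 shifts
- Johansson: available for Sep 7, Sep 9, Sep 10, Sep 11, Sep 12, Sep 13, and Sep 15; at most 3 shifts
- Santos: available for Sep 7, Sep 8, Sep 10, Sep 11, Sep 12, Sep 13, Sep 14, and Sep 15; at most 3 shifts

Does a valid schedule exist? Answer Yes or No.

One valid schedule: Sep 7→Rossi, Sep 8→Espinoza, Sep 9→Espinoza, Sep 10→Abara, Sep 11→Johansson+Santos, Sep 12→Espinoza, Sep 13→Rossi, Sep 14→Rossi+Leclerc, Sep 15→Leclerc.
Loads: Espinoza 3/3, Rossi 3/3, Leclerc 2/2, Abara 1/3, Johansson 1/3, Santos 1/3 — all within limits.

Yes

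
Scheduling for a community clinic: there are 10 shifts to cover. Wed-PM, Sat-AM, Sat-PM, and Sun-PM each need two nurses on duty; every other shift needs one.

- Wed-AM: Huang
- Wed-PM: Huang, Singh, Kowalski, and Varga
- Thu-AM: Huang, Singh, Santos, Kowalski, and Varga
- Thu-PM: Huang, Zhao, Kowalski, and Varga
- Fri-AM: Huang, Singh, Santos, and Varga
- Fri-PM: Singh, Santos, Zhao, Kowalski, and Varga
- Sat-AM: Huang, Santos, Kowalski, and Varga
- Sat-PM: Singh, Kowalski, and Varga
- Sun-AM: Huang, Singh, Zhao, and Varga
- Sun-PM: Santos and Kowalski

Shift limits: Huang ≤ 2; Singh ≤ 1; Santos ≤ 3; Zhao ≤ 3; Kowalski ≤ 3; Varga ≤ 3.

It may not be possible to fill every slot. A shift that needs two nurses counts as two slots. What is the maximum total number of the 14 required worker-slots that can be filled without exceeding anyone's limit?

Total capacity across all nurses is 2+1+3+3+3+3 = 15, and 14 slots are needed, so at most 14 can be filled.
An assignment achieving 14: Wed-AM→Huang, Wed-PM→Huang+Kowalski, Thu-AM→Varga, Thu-PM→Zhao, Fri-AM→Santos, Fri-PM→Zhao, Sat-AM→Santos+Varga, Sat-PM→Singh+Kowalski, Sun-AM→Zhao, Sun-PM→Santos+Kowalski.
Loads: Huang 2/2, Singh 1/1, Santos 3/3, Zhao 3/3, Kowalski 3/3, Varga 2/3.

14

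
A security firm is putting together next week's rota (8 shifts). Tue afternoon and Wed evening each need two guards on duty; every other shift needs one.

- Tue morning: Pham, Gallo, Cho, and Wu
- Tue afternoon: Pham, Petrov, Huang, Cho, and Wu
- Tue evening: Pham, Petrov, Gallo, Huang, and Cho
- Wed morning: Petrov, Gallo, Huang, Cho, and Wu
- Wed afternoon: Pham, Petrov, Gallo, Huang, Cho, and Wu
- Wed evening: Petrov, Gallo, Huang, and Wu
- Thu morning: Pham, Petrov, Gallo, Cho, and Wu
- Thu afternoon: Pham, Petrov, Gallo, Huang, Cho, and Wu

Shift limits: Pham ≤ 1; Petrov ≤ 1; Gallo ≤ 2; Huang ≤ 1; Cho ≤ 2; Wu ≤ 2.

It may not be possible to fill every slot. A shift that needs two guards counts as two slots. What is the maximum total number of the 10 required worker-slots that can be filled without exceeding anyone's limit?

9

Total capacity across all guards is 1+1+2+1+2+2 = 9, and 10 slots are needed, so at most 9 can be filled.
An assignment achieving 9: Tue morning→Pham, Tue afternoon→Huang+Cho, Tue evening→Gallo, Wed morning→Cho, Wed afternoon→Wu, Wed evening→Petrov+Gallo, Thu morning→Wu.
Loads: Pham 1/1, Petrov 1/1, Gallo 2/2, Huang 1/1, Cho 2/2, Wu 2/2.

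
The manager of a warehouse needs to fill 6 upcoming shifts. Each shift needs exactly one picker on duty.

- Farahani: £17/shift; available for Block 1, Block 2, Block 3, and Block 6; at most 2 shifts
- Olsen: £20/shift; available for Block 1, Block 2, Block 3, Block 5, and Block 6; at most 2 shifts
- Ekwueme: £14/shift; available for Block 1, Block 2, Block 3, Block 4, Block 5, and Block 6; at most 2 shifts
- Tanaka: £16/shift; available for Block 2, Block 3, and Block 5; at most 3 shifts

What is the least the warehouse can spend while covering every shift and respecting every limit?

£93

Block 4 can only be covered by Ekwueme, so that assignment is forced.
Picking the cheapest available picker for each shift independently would cost £84, but that ignores the shift limits.
An optimal schedule: Block 1→Ekwueme, Block 2→Tanaka, Block 3→Tanaka, Block 4→Ekwueme, Block 5→Tanaka, Block 6→Farahani.
Total: 14 + 16 + 16 + 14 + 16 + 17 = £93.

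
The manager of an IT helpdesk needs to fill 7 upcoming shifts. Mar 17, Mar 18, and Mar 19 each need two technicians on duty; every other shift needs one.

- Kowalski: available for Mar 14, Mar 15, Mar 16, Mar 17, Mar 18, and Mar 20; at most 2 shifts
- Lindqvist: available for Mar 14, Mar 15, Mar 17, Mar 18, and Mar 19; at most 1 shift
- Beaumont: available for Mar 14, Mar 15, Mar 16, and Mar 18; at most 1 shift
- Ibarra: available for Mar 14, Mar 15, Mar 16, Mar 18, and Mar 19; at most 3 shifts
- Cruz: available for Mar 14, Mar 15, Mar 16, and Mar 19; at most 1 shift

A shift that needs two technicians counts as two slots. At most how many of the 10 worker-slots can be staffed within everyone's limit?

Total capacity across all technicians is 2+1+1+3+1 = 8, and 10 slots are needed, so at most 8 can be filled.
An assignment achieving 8: Mar 14→Ibarra, Mar 16→Beaumont, Mar 17→Kowalski+Lindqvist, Mar 18→Ibarra, Mar 19→Ibarra+Cruz, Mar 20→Kowalski.
Loads: Kowalski 2/2, Lindqvist 1/1, Beaumont 1/1, Ibarra 3/3, Cruz 1/1.

8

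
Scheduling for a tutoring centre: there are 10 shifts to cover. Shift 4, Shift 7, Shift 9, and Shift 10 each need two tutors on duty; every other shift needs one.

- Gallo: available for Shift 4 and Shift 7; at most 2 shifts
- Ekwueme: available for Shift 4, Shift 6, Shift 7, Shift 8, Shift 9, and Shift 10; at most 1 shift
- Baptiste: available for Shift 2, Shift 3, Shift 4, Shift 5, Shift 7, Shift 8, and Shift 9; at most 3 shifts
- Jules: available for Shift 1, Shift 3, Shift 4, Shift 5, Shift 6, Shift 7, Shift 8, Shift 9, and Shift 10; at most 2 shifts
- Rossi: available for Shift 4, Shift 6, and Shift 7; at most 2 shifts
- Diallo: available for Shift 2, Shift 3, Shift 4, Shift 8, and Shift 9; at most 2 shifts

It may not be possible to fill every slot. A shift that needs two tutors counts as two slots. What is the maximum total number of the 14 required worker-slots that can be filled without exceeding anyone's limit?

Total capacity across all tutors is 2+1+3+2+2+2 = 12, and 14 slots are needed, so at most 12 can be filled.
An assignment achieving 12: Shift 1→Jules, Shift 2→Baptiste, Shift 3→Baptiste, Shift 4→Gallo, Shift 5→Baptiste, Shift 6→Rossi, Shift 7→Gallo+Rossi, Shift 8→Diallo, Shift 9→Diallo, Shift 10→Ekwueme+Jules.
Loads: Gallo 2/2, Ekwueme 1/1, Baptiste 3/3, Jules 2/2, Rossi 2/2, Diallo 2/2.

12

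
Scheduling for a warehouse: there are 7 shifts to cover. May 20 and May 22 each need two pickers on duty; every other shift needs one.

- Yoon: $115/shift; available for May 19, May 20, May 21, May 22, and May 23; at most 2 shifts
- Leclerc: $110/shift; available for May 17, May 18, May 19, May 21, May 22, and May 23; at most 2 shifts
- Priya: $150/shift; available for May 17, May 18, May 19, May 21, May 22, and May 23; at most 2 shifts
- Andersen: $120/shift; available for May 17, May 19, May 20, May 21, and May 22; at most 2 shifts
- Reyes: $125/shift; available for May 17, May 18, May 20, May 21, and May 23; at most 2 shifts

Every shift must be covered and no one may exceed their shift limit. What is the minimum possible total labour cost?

$1090

Picking the cheapest available picker for each shift independently would cost $1010, but that ignores the shift limits.
An optimal schedule: May 17→Leclerc, May 18→Leclerc, May 19→Yoon, May 20→Yoon+Andersen, May 21→Reyes, May 22→Andersen+Priya, May 23→Reyes.
Total: 110 + 110 + 115 + 115 + 120 + 125 + 120 + 150 + 125 = $1090.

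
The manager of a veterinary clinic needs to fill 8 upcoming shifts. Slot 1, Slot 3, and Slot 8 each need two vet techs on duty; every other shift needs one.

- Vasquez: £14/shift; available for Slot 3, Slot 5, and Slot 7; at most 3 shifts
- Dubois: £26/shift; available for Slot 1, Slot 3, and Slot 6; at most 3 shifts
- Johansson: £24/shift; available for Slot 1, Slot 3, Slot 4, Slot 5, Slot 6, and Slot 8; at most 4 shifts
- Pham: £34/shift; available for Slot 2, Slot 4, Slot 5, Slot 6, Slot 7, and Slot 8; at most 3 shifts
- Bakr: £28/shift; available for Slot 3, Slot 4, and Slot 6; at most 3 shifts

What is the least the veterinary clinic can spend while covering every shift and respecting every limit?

£258

Slot 1 can only be covered by Dubois and Johansson, so that assignment is forced.
Slot 2 can only be covered by Pham, so that assignment is forced.
Slot 8 can only be covered by Johansson and Pham, so that assignment is forced.
Picking the cheapest available vet tech for each shift independently would cost £256, but that ignores the shift limits.
An optimal schedule: Slot 1→Johansson+Dubois, Slot 2→Pham, Slot 3→Vasquez+Dubois, Slot 4→Johansson, Slot 5→Vasquez, Slot 6→Johansson, Slot 7→Vasquez, Slot 8→Johansson+Pham.
Total: 24 + 26 + 34 + 14 + 26 + 24 + 14 + 24 + 14 + 24 + 34 = £258.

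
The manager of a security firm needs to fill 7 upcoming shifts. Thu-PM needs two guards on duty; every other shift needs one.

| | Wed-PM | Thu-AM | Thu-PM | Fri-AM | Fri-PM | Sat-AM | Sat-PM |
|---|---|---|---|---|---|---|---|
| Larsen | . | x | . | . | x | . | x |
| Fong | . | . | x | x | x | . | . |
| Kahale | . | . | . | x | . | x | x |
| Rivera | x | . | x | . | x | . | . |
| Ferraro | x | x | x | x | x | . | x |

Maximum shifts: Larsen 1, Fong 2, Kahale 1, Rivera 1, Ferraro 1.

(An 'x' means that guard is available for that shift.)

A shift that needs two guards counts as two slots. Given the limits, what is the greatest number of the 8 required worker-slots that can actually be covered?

6

Total capacity across all guards is 1+2+1+1+1 = 6, and 8 slots are needed, so at most 6 can be filled.
An assignment achieving 6: Wed-PM→Rivera, Thu-AM→Larsen, Thu-PM→Fong+Ferraro, Fri-AM→Fong, Sat-AM→Kahale.
Loads: Larsen 1/1, Fong 2/2, Kahale 1/1, Rivera 1/1, Ferraro 1/1.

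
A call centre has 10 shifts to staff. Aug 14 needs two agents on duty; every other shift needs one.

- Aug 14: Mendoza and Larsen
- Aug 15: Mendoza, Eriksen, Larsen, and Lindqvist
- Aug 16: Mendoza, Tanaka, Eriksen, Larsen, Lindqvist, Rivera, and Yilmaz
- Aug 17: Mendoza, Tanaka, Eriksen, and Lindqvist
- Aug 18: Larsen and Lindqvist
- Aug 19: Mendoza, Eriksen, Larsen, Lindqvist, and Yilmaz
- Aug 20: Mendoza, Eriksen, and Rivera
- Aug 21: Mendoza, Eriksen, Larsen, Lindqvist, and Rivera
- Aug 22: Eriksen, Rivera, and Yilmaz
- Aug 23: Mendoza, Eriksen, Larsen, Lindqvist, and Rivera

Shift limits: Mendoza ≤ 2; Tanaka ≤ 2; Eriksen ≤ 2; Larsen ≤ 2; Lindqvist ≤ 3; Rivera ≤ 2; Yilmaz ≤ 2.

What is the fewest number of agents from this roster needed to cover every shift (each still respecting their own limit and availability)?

11 slots to fill and no one can take more than 3, so at least ⌈11/3⌉ = 4 agents are needed.
Any 4 agents together have capacity at most 3+2+2+2 = 9 < 11 slots, so 4 can never suffice.
Mendoza, Tanaka, Eriksen, Larsen, and Lindqvist alone can cover everything: Aug 14→Mendoza+Larsen, Aug 15→Eriksen, Aug 16→Tanaka, Aug 17→Tanaka, Aug 18→Larsen, Aug 19→Lindqvist, Aug 20→Mendoza, Aug 21→Lindqvist, Aug 22→Eriksen, Aug 23→Lindqvist.

5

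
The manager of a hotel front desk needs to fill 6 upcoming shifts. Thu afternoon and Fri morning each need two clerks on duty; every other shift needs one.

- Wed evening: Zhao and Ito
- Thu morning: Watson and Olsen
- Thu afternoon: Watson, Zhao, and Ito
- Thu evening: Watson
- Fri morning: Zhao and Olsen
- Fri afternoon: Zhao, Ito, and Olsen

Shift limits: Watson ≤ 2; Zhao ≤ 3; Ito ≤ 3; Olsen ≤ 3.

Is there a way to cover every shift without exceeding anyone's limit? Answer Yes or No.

Yes

Thu evening can only be covered by Watson, so that assignment is forced.
Fri morning can only be covered by Zhao and Olsen, so that assignment is forced.
One valid schedule: Wed evening→Zhao, Thu morning→Watson, Thu afternoon→Zhao+Ito, Thu evening→Watson, Fri morning→Zhao+Olsen, Fri afternoon→Ito.
Loads: Watson 2/2, Zhao 3/3, Ito 2/3, Olsen 1/3 — all within limits.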